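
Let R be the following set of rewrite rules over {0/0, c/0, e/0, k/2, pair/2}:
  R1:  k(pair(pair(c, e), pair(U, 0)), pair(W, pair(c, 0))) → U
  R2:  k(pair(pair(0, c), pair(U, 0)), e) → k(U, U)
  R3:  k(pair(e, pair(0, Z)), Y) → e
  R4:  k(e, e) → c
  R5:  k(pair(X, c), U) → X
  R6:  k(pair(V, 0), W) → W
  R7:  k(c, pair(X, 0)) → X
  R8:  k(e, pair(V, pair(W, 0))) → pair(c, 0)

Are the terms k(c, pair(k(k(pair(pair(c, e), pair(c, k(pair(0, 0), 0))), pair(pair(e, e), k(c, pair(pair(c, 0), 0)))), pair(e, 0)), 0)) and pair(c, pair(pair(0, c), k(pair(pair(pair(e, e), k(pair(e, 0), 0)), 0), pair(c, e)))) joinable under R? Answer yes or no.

Reduce t₁ = k(c, pair(k(k(pair(pair(c, e), pair(c, k(pair(0, 0), 0))), pair(pair(e, e), k(c, pair(pair(c, 0), 0)))), pair(e, 0)), 0)):
1. k(c, pair(k(k(pair(pair(c, e), pair(c, k(pair(0, 0), 0))), pair(pair(e, e), k(c, pair(pair(c, 0), 0)))), pair(e, 0)), 0))  →  k(k(pair(pair(c, e), pair(c, k(pair(0, 0), 0))), pair(pair(e, e), k(c, pair(pair(c, 0), 0)))), pair(e, 0))   [R7 at ε]
2. k(k(pair(pair(c, e), pair(c, k(pair(0, 0), 0))), pair(pair(e, e), k(c, pair(pair(c, 0), 0)))), pair(e, 0))  →  k(k(pair(pair(c, e), pair(c, 0)), pair(pair(e, e), k(c, pair(pair(c, 0), 0)))), pair(e, 0))   [R6 at 1.1.2.2]
3. k(k(pair(pair(c, e), pair(c, 0)), pair(pair(e, e), k(c, pair(pair(c, 0), 0)))), pair(e, 0))  →  k(k(pair(pair(c, e), pair(c, 0)), pair(pair(e, e), pair(c, 0))), pair(e, 0))   [R7 at 1.2.2]
4. k(k(pair(pair(c, e), pair(c, 0)), pair(pair(e, e), pair(c, 0))), pair(e, 0))  →  k(c, pair(e, 0))   [R1 at 1]
5. k(c, pair(e, 0))  →  e   [R7 at ε]

Reduce t₂ = pair(c, pair(pair(0, c), k(pair(pair(pair(e, e), k(pair(e, 0), 0)), 0), pair(c, e)))):
1. pair(c, pair(pair(0, c), k(pair(pair(pair(e, e), k(pair(e, 0), 0)), 0), pair(c, e))))  →  pair(c, pair(pair(0, c), pair(c, e)))   [R6 at 2.2]

no — NF(t₁) = e, NF(t₂) = pair(c, pair(pair(0, c), pair(c, e)))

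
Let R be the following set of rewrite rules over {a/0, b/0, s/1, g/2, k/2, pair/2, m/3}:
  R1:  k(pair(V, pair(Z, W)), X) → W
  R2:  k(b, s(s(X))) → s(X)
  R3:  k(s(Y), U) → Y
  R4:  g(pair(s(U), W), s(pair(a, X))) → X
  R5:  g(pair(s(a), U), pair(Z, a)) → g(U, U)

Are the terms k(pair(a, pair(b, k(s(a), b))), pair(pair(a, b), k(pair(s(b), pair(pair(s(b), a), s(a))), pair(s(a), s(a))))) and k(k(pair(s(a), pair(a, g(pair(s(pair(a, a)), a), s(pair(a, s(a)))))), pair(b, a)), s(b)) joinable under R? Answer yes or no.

Reduce t₁ = k(pair(a, pair(b, k(s(a), b))), pair(pair(a, b), k(pair(s(b), pair(pair(s(b), a), s(a))), pair(s(a), s(a))))):
1. k(pair(a, pair(b, k(s(a), b))), pair(pair(a, b), k(pair(s(b), pair(pair(s(b), a), s(a))), pair(s(a), s(a)))))  →  k(s(a), b)   [R1 at ε]
2. k(s(a), b)  →  a   [R3 at ε]

Reduce t₂ = k(k(pair(s(a), pair(a, g(pair(s(pair(a, a)), a), s(pair(a, s(a)))))), pair(b, a)), s(b)):
1. k(k(pair(s(a), pair(a, g(pair(s(pair(a, a)), a), s(pair(a, s(a)))))), pair(b, a)), s(b))  →  k(g(pair(s(pair(a, a)), a), s(pair(a, s(a)))), s(b))   [R1 at 1]
2. k(g(pair(s(pair(a, a)), a), s(pair(a, s(a)))), s(b))  →  k(s(a), s(b))   [R4 at 1]
3. k(s(a), s(b))  →  a   [R3 at ε]

yes — NF(t₁) = a, NF(t₂) = a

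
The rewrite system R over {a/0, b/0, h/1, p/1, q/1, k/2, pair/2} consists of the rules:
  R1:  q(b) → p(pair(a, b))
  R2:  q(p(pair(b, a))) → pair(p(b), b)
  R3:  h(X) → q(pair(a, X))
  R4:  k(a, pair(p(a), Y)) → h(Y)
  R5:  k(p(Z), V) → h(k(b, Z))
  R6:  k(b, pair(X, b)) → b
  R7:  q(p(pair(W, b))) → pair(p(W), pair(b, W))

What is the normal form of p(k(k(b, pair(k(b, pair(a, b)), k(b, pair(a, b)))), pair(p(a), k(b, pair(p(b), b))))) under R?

1. p(k(k(b, pair(k(b, pair(a, b)), k(b, pair(a, b)))), pair(p(a), k(b, pair(p(b), b)))))  →  p(k(k(b, pair(b, k(b, pair(a, b)))), pair(p(a), k(b, pair(p(b), b)))))   [R6 at 1.1.2.1]
2. p(k(k(b, pair(b, k(b, pair(a, b)))), pair(p(a), k(b, pair(p(b), b)))))  →  p(k(k(b, pair(b, b)), pair(p(a), k(b, pair(p(b), b)))))   [R6 at 1.1.2.2]
3. p(k(k(b, pair(b, b)), pair(p(a), k(b, pair(p(b), b)))))  →  p(k(b, pair(p(a), k(b, pair(p(b), b)))))   [R6 at 1.1]
4. p(k(b, pair(p(a), k(b, pair(p(b), b)))))  →  p(k(b, pair(p(a), b)))   [R6 at 1.2.2]
5. p(k(b, pair(p(a), b)))  →  p(b)   [R6 at 1]

p(b)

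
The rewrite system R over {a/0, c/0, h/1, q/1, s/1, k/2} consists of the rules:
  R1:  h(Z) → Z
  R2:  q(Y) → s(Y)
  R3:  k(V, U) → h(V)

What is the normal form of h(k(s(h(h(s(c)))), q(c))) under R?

s(s(c))

1. h(k(s(h(h(s(c)))), q(c)))  →  k(s(h(h(s(c)))), q(c))   [R1 at ε]
2. k(s(h(h(s(c)))), q(c))  →  h(s(h(h(s(c)))))   [R3 at ε]
3. h(s(h(h(s(c)))))  →  s(h(h(s(c))))   [R1 at ε]
4. s(h(h(s(c))))  →  s(h(s(c)))   [R1 at 1]
5. s(h(s(c)))  →  s(s(c))   [R1 at 1]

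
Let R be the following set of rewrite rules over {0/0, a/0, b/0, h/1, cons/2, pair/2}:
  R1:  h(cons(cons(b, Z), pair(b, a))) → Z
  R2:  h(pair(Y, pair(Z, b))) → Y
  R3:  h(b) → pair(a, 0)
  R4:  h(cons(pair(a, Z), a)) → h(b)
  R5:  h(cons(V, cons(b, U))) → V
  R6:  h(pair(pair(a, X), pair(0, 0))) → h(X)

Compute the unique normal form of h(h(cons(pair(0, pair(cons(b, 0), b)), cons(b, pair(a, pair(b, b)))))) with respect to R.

1. h(h(cons(pair(0, pair(cons(b, 0), b)), cons(b, pair(a, pair(b, b))))))  →  h(pair(0, pair(cons(b, 0), b)))   [R5 at 1]
2. h(pair(0, pair(cons(b, 0), b)))  →  0   [R2 at ε]

0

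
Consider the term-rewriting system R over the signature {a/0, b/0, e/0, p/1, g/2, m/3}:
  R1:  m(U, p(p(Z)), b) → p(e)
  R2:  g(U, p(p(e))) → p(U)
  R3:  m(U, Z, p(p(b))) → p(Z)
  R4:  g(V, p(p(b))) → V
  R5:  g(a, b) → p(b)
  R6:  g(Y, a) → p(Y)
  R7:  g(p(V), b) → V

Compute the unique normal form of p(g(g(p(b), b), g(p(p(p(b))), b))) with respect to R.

p(b)

1. p(g(g(p(b), b), g(p(p(p(b))), b)))  →  p(g(b, g(p(p(p(b))), b)))   [R7 at 1.1]
2. p(g(b, g(p(p(p(b))), b)))  →  p(g(b, p(p(b))))   [R7 at 1.2]
3. p(g(b, p(p(b))))  →  p(b)   [R4 at 1]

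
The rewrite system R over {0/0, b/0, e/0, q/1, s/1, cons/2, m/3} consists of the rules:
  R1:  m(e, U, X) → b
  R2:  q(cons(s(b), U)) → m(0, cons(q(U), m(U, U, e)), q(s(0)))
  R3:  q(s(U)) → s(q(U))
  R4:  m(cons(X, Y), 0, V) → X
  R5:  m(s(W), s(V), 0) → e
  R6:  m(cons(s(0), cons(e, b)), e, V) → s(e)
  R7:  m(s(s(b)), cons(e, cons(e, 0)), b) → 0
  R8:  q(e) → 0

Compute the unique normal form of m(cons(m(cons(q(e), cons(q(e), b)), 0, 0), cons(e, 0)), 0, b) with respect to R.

1. m(cons(m(cons(q(e), cons(q(e), b)), 0, 0), cons(e, 0)), 0, b)  →  m(cons(q(e), cons(q(e), b)), 0, 0)   [R4 at ε]
2. m(cons(q(e), cons(q(e), b)), 0, 0)  →  q(e)   [R4 at ε]
3. q(e)  →  0   [R8 at ε]

0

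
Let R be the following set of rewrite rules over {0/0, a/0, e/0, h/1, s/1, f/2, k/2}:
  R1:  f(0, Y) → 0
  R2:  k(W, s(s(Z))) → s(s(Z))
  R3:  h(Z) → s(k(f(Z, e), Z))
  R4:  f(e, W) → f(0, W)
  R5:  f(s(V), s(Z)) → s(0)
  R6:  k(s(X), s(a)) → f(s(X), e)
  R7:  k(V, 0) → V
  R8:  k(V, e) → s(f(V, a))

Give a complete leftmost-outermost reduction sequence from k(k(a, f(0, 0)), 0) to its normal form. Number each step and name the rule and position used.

1. k(k(a, f(0, 0)), 0)  →  k(a, f(0, 0))   [R7 at ε]
2. k(a, f(0, 0))  →  k(a, 0)   [R1 at 2]
3. k(a, 0)  →  a   [R7 at ε]

a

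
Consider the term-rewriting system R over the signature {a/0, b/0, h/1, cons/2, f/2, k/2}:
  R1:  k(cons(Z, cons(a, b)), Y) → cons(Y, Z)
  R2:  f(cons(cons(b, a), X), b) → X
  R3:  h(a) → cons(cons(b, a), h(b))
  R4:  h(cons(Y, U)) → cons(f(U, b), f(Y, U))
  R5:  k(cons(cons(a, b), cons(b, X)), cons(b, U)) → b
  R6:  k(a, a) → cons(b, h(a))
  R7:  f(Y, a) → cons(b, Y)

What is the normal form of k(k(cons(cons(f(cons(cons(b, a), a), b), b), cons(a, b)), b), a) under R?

cons(a, b)

1. k(k(cons(cons(f(cons(cons(b, a), a), b), b), cons(a, b)), b), a)  →  k(cons(b, cons(f(cons(cons(b, a), a), b), b)), a)   [R1 at 1]
2. k(cons(b, cons(f(cons(cons(b, a), a), b), b)), a)  →  k(cons(b, cons(a, b)), a)   [R2 at 1.2.1]
3. k(cons(b, cons(a, b)), a)  →  cons(a, b)   [R1 at ε]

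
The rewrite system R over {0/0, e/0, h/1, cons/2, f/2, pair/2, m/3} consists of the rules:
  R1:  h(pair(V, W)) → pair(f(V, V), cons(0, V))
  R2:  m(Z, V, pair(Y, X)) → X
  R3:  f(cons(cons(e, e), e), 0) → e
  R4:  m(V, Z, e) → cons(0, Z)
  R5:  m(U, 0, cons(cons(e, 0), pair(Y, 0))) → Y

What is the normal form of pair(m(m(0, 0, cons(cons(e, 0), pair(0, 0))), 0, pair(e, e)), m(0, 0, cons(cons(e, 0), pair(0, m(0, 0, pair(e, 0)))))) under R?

pair(e, 0)

1. pair(m(m(0, 0, cons(cons(e, 0), pair(0, 0))), 0, pair(e, e)), m(0, 0, cons(cons(e, 0), pair(0, m(0, 0, pair(e, 0))))))  →  pair(e, m(0, 0, cons(cons(e, 0), pair(0, m(0, 0, pair(e, 0))))))   [R2 at 1]
2. pair(e, m(0, 0, cons(cons(e, 0), pair(0, m(0, 0, pair(e, 0))))))  →  pair(e, m(0, 0, cons(cons(e, 0), pair(0, 0))))   [R2 at 2.3.2.2]
3. pair(e, m(0, 0, cons(cons(e, 0), pair(0, 0))))  →  pair(e, 0)   [R5 at 2]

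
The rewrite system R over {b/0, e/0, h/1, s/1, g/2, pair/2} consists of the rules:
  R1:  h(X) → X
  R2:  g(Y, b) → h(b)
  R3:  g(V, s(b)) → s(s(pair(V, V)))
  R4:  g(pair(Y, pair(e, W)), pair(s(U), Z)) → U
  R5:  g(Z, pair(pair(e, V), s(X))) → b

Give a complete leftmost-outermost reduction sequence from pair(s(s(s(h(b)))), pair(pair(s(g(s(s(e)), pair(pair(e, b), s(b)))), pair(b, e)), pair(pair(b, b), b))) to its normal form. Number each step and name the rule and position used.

pair(s(s(s(b))), pair(pair(s(b), pair(b, e)), pair(pair(b, b), b)))

1. pair(s(s(s(h(b)))), pair(pair(s(g(s(s(e)), pair(pair(e, b), s(b)))), pair(b, e)), pair(pair(b, b), b)))  →  pair(s(s(s(b))), pair(pair(s(g(s(s(e)), pair(pair(e, b), s(b)))), pair(b, e)), pair(pair(b, b), b)))   [R1 at 1.1.1.1]
2. pair(s(s(s(b))), pair(pair(s(g(s(s(e)), pair(pair(e, b), s(b)))), pair(b, e)), pair(pair(b, b), b)))  →  pair(s(s(s(b))), pair(pair(s(b), pair(b, e)), pair(pair(b, b), b)))   [R5 at 2.1.1.1]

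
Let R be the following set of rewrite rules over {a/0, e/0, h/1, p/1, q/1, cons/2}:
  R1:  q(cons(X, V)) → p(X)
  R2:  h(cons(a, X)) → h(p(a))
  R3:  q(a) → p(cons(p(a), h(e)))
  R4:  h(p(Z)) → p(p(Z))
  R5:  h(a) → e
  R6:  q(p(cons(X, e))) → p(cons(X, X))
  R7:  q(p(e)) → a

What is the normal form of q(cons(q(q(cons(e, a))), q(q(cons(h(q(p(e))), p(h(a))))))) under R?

1. q(cons(q(q(cons(e, a))), q(q(cons(h(q(p(e))), p(h(a)))))))  →  p(q(q(cons(e, a))))   [R1 at ε]
2. p(q(q(cons(e, a))))  →  p(q(p(e)))   [R1 at 1.1]
3. p(q(p(e)))  →  p(a)   [R7 at 1]

p(a)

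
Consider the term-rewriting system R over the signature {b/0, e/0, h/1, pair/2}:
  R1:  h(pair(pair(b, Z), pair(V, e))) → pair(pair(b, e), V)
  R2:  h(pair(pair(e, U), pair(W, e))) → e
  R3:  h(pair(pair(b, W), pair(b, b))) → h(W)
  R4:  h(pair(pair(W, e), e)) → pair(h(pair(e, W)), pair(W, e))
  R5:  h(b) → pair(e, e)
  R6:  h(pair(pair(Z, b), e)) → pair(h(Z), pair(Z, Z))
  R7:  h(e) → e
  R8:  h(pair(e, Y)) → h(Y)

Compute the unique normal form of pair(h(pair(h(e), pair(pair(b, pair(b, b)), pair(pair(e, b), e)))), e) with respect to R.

pair(pair(pair(b, e), pair(e, b)), e)

1. pair(h(pair(h(e), pair(pair(b, pair(b, b)), pair(pair(e, b), e)))), e)  →  pair(h(pair(e, pair(pair(b, pair(b, b)), pair(pair(e, b), e)))), e)   [R7 at 1.1.1]
2. pair(h(pair(e, pair(pair(b, pair(b, b)), pair(pair(e, b), e)))), e)  →  pair(h(pair(pair(b, pair(b, b)), pair(pair(e, b), e))), e)   [R8 at 1]
3. pair(h(pair(pair(b, pair(b, b)), pair(pair(e, b), e))), e)  →  pair(pair(pair(b, e), pair(e, b)), e)   [R1 at 1]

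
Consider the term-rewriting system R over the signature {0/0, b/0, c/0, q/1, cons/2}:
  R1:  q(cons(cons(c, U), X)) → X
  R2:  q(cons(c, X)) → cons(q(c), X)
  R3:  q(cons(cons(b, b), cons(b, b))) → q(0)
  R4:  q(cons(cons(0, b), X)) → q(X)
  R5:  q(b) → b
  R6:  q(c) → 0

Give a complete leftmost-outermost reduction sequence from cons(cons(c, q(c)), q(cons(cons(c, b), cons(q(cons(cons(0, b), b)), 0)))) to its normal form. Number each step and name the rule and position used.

1. cons(cons(c, q(c)), q(cons(cons(c, b), cons(q(cons(cons(0, b), b)), 0))))  →  cons(cons(c, 0), q(cons(cons(c, b), cons(q(cons(cons(0, b), b)), 0))))   [R6 at 1.2]
2. cons(cons(c, 0), q(cons(cons(c, b), cons(q(cons(cons(0, b), b)), 0))))  →  cons(cons(c, 0), cons(q(cons(cons(0, b), b)), 0))   [R1 at 2]
3. cons(cons(c, 0), cons(q(cons(cons(0, b), b)), 0))  →  cons(cons(c, 0), cons(q(b), 0))   [R4 at 2.1]
4. cons(cons(c, 0), cons(q(b), 0))  →  cons(cons(c, 0), cons(b, 0))   [R5 at 2.1]

cons(cons(c, 0), cons(b, 0))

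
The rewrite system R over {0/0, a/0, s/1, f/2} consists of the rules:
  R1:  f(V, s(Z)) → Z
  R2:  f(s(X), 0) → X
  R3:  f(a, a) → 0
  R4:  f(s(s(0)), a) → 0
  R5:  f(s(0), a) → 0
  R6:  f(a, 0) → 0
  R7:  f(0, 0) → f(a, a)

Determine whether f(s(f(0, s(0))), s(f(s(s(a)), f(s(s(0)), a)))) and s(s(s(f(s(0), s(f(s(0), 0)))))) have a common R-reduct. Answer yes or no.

Reduce t₁ = f(s(f(0, s(0))), s(f(s(s(a)), f(s(s(0)), a)))):
1. f(s(f(0, s(0))), s(f(s(s(a)), f(s(s(0)), a))))  →  f(s(s(a)), f(s(s(0)), a))   [R1 at ε]
2. f(s(s(a)), f(s(s(0)), a))  →  f(s(s(a)), 0)   [R4 at 2]
3. f(s(s(a)), 0)  →  s(a)   [R2 at ε]

Reduce t₂ = s(s(s(f(s(0), s(f(s(0), 0)))))):
1. s(s(s(f(s(0), s(f(s(0), 0))))))  →  s(s(s(f(s(0), 0))))   [R1 at 1.1.1]
2. s(s(s(f(s(0), 0))))  →  s(s(s(0)))   [R2 at 1.1.1]

no — NF(t₁) = s(a), NF(t₂) = s(s(s(0)))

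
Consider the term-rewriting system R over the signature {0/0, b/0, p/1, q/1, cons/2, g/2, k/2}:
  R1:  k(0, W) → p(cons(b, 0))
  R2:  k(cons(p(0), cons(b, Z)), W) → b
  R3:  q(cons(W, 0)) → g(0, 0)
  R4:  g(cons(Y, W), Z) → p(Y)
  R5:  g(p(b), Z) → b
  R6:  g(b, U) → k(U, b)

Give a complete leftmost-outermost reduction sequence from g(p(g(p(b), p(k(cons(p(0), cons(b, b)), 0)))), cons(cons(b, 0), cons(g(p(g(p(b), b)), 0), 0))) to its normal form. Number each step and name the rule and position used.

1. g(p(g(p(b), p(k(cons(p(0), cons(b, b)), 0)))), cons(cons(b, 0), cons(g(p(g(p(b), b)), 0), 0)))  →  g(p(b), cons(cons(b, 0), cons(g(p(g(p(b), b)), 0), 0)))   [R5 at 1.1]
2. g(p(b), cons(cons(b, 0), cons(g(p(g(p(b), b)), 0), 0)))  →  b   [R5 at ε]

b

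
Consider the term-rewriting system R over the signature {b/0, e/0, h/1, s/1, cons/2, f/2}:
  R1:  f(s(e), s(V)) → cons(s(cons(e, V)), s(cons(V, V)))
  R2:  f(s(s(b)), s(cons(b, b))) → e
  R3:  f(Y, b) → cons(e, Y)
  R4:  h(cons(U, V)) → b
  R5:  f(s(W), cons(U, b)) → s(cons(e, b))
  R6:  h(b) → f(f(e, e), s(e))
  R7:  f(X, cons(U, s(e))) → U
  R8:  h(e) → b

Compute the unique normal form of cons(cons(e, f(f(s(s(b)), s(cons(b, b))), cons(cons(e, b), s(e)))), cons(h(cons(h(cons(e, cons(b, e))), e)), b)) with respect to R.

1. cons(cons(e, f(f(s(s(b)), s(cons(b, b))), cons(cons(e, b), s(e)))), cons(h(cons(h(cons(e, cons(b, e))), e)), b))  →  cons(cons(e, cons(e, b)), cons(h(cons(h(cons(e, cons(b, e))), e)), b))   [R7 at 1.2]
2. cons(cons(e, cons(e, b)), cons(h(cons(h(cons(e, cons(b, e))), e)), b))  →  cons(cons(e, cons(e, b)), cons(b, b))   [R4 at 2.1]

cons(cons(e, cons(e, b)), cons(b, b))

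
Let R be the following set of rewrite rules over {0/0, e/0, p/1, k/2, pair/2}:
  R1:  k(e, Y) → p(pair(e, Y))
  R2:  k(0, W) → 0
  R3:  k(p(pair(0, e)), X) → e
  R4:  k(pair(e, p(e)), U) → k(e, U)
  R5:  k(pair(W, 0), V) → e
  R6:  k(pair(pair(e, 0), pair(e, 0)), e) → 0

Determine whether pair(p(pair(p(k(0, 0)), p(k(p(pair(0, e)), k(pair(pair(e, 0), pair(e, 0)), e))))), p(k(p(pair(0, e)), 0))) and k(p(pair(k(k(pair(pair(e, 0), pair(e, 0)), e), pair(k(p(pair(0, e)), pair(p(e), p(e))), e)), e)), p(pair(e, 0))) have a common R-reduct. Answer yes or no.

no — NF(t₁) = pair(p(pair(p(0), p(e))), p(e)), NF(t₂) = e

Reduce t₁ = pair(p(pair(p(k(0, 0)), p(k(p(pair(0, e)), k(pair(pair(e, 0), pair(e, 0)), e))))), p(k(p(pair(0, e)), 0))):
1. pair(p(pair(p(k(0, 0)), p(k(p(pair(0, e)), k(pair(pair(e, 0), pair(e, 0)), e))))), p(k(p(pair(0, e)), 0)))  →  pair(p(pair(p(0), p(k(p(pair(0, e)), k(pair(pair(e, 0), pair(e, 0)), e))))), p(k(p(pair(0, e)), 0)))   [R2 at 1.1.1.1]
2. pair(p(pair(p(0), p(k(p(pair(0, e)), k(pair(pair(e, 0), pair(e, 0)), e))))), p(k(p(pair(0, e)), 0)))  →  pair(p(pair(p(0), p(e))), p(k(p(pair(0, e)), 0)))   [R3 at 1.1.2.1]
3. pair(p(pair(p(0), p(e))), p(k(p(pair(0, e)), 0)))  →  pair(p(pair(p(0), p(e))), p(e))   [R3 at 2.1]

Reduce t₂ = k(p(pair(k(k(pair(pair(e, 0), pair(e, 0)), e), pair(k(p(pair(0, e)), pair(p(e), p(e))), e)), e)), p(pair(e, 0))):
1. k(p(pair(k(k(pair(pair(e, 0), pair(e, 0)), e), pair(k(p(pair(0, e)), pair(p(e), p(e))), e)), e)), p(pair(e, 0)))  →  k(p(pair(k(0, pair(k(p(pair(0, e)), pair(p(e), p(e))), e)), e)), p(pair(e, 0)))   [R6 at 1.1.1.1]
2. k(p(pair(k(0, pair(k(p(pair(0, e)), pair(p(e), p(e))), e)), e)), p(pair(e, 0)))  →  k(p(pair(0, e)), p(pair(e, 0)))   [R2 at 1.1.1]
3. k(p(pair(0, e)), p(pair(e, 0)))  →  e   [R3 at ε]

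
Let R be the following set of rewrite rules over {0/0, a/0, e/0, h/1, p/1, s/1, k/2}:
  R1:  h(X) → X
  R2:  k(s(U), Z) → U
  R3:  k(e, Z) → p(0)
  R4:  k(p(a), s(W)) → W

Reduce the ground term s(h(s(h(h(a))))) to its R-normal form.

1. s(h(s(h(h(a)))))  →  s(s(h(h(a))))   [R1 at 1]
2. s(s(h(h(a))))  →  s(s(h(a)))   [R1 at 1.1]
3. s(s(h(a)))  →  s(s(a))   [R1 at 1.1]

s(s(a))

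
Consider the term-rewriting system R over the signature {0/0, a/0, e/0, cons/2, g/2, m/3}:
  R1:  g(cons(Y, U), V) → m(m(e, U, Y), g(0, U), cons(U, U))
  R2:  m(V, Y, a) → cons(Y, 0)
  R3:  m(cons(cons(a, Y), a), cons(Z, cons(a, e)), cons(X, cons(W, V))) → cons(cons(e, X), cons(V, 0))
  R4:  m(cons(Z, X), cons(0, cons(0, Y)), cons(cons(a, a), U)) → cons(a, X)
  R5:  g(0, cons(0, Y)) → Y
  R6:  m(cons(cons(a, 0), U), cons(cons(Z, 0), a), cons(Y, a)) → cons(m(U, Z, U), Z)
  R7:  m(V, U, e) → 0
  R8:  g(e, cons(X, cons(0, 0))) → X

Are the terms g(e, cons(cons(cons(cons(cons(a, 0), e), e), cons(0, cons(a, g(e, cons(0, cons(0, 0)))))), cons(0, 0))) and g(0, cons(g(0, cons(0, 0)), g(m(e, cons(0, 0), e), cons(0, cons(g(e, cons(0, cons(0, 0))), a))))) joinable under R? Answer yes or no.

no — NF(t₁) = cons(cons(cons(cons(a, 0), e), e), cons(0, cons(a, 0))), NF(t₂) = cons(0, a)

Reduce t₁ = g(e, cons(cons(cons(cons(cons(a, 0), e), e), cons(0, cons(a, g(e, cons(0, cons(0, 0)))))), cons(0, 0))):
1. g(e, cons(cons(cons(cons(cons(a, 0), e), e), cons(0, cons(a, g(e, cons(0, cons(0, 0)))))), cons(0, 0)))  →  cons(cons(cons(cons(a, 0), e), e), cons(0, cons(a, g(e, cons(0, cons(0, 0))))))   [R8 at ε]
2. cons(cons(cons(cons(a, 0), e), e), cons(0, cons(a, g(e, cons(0, cons(0, 0))))))  →  cons(cons(cons(cons(a, 0), e), e), cons(0, cons(a, 0)))   [R8 at 2.2.2]

Reduce t₂ = g(0, cons(g(0, cons(0, 0)), g(m(e, cons(0, 0), e), cons(0, cons(g(e, cons(0, cons(0, 0))), a))))):
1. g(0, cons(g(0, cons(0, 0)), g(m(e, cons(0, 0), e), cons(0, cons(g(e, cons(0, cons(0, 0))), a)))))  →  g(0, cons(0, g(m(e, cons(0, 0), e), cons(0, cons(g(e, cons(0, cons(0, 0))), a)))))   [R5 at 2.1]
2. g(0, cons(0, g(m(e, cons(0, 0), e), cons(0, cons(g(e, cons(0, cons(0, 0))), a)))))  →  g(m(e, cons(0, 0), e), cons(0, cons(g(e, cons(0, cons(0, 0))), a)))   [R5 at ε]
3. g(m(e, cons(0, 0), e), cons(0, cons(g(e, cons(0, cons(0, 0))), a)))  →  g(0, cons(0, cons(g(e, cons(0, cons(0, 0))), a)))   [R7 at 1]
4. g(0, cons(0, cons(g(e, cons(0, cons(0, 0))), a)))  →  cons(g(e, cons(0, cons(0, 0))), a)   [R5 at ε]
5. cons(g(e, cons(0, cons(0, 0))), a)  →  cons(0, a)   [R8 at 1]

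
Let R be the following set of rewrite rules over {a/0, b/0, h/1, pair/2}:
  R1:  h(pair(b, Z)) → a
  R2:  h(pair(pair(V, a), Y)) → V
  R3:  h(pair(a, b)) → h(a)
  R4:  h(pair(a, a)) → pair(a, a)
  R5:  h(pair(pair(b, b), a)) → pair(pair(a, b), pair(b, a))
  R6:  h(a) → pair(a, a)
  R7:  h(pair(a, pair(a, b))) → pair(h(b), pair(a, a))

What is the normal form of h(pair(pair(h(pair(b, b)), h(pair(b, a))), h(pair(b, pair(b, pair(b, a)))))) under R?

1. h(pair(pair(h(pair(b, b)), h(pair(b, a))), h(pair(b, pair(b, pair(b, a))))))  →  h(pair(pair(a, h(pair(b, a))), h(pair(b, pair(b, pair(b, a))))))   [R1 at 1.1.1]
2. h(pair(pair(a, h(pair(b, a))), h(pair(b, pair(b, pair(b, a))))))  →  h(pair(pair(a, a), h(pair(b, pair(b, pair(b, a))))))   [R1 at 1.1.2]
3. h(pair(pair(a, a), h(pair(b, pair(b, pair(b, a))))))  →  a   [R2 at ε]

a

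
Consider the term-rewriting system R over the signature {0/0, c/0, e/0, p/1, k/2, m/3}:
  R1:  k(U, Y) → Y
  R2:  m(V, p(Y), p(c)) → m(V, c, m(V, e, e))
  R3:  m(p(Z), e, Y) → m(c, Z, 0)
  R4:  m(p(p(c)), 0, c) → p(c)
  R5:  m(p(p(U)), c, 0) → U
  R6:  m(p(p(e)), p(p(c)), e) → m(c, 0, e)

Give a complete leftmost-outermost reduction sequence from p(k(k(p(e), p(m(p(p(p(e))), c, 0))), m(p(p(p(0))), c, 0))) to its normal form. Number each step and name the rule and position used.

p(p(0))

1. p(k(k(p(e), p(m(p(p(p(e))), c, 0))), m(p(p(p(0))), c, 0)))  →  p(m(p(p(p(0))), c, 0))   [R1 at 1]
2. p(m(p(p(p(0))), c, 0))  →  p(p(0))   [R5 at 1]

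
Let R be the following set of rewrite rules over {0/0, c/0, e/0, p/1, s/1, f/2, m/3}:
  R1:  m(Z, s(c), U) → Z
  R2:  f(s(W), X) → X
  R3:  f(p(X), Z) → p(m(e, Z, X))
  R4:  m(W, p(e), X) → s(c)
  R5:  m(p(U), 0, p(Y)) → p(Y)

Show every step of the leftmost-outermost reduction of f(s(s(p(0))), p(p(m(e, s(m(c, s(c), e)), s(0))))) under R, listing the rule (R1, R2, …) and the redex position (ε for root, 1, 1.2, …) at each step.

p(p(e))

1. f(s(s(p(0))), p(p(m(e, s(m(c, s(c), e)), s(0)))))  →  p(p(m(e, s(m(c, s(c), e)), s(0))))   [R2 at ε]
2. p(p(m(e, s(m(c, s(c), e)), s(0))))  →  p(p(m(e, s(c), s(0))))   [R1 at 1.1.2.1]
3. p(p(m(e, s(c), s(0))))  →  p(p(e))   [R1 at 1.1]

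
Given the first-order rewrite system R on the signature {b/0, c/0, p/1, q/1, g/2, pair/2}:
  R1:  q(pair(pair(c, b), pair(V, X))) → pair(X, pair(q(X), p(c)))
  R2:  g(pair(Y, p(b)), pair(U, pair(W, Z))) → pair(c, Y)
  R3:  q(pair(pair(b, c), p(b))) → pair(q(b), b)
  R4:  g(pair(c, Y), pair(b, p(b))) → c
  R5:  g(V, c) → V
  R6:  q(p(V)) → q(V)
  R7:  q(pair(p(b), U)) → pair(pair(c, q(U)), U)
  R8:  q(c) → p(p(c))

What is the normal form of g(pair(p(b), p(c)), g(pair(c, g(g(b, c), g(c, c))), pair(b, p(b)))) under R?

pair(p(b), p(c))

1. g(pair(p(b), p(c)), g(pair(c, g(g(b, c), g(c, c))), pair(b, p(b))))  →  g(pair(p(b), p(c)), c)   [R4 at 2]
2. g(pair(p(b), p(c)), c)  →  pair(p(b), p(c))   [R5 at ε]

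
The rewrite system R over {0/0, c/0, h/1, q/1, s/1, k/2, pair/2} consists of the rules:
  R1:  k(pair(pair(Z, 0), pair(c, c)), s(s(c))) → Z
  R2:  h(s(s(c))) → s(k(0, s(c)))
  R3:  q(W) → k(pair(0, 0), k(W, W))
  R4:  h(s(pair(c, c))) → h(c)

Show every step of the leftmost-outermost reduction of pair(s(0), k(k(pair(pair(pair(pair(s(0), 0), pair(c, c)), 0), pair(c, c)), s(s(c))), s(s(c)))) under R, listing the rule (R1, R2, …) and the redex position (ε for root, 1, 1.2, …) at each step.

pair(s(0), s(0))

1. pair(s(0), k(k(pair(pair(pair(pair(s(0), 0), pair(c, c)), 0), pair(c, c)), s(s(c))), s(s(c))))  →  pair(s(0), k(pair(pair(s(0), 0), pair(c, c)), s(s(c))))   [R1 at 2.1]
2. pair(s(0), k(pair(pair(s(0), 0), pair(c, c)), s(s(c))))  →  pair(s(0), s(0))   [R1 at 2]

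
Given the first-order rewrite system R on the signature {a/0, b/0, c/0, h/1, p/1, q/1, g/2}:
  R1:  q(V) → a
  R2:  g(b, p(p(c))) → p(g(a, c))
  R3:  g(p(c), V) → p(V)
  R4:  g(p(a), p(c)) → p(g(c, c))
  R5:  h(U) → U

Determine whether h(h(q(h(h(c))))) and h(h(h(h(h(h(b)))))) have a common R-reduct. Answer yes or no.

Reduce t₁ = h(h(q(h(h(c))))):
1. h(h(q(h(h(c)))))  →  h(q(h(h(c))))   [R5 at ε]
2. h(q(h(h(c))))  →  q(h(h(c)))   [R5 at ε]
3. q(h(h(c)))  →  a   [R1 at ε]

Reduce t₂ = h(h(h(h(h(h(b)))))):
1. h(h(h(h(h(h(b))))))  →  h(h(h(h(h(b)))))   [R5 at ε]
2. h(h(h(h(h(b)))))  →  h(h(h(h(b))))   [R5 at ε]
3. h(h(h(h(b))))  →  h(h(h(b)))   [R5 at ε]
4. h(h(h(b)))  →  h(h(b))   [R5 at ε]
5. h(h(b))  →  h(b)   [R5 at ε]
6. h(b)  →  b   [R5 at ε]

no — NF(t₁) = a, NF(t₂) = b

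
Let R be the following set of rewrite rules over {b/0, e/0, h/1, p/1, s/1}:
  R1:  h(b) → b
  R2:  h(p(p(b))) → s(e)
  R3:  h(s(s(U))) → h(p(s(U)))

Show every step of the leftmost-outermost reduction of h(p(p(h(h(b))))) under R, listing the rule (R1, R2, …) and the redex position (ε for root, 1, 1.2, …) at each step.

s(e)

1. h(p(p(h(h(b)))))  →  h(p(p(h(b))))   [R1 at 1.1.1.1]
2. h(p(p(h(b))))  →  h(p(p(b)))   [R1 at 1.1.1]
3. h(p(p(b)))  →  s(e)   [R2 at ε]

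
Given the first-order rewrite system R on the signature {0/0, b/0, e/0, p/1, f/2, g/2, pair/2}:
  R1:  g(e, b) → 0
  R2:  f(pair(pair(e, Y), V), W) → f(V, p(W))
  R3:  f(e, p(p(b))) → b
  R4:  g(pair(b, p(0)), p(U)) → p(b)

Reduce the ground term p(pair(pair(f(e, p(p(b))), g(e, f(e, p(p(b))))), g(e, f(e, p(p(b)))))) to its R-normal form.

1. p(pair(pair(f(e, p(p(b))), g(e, f(e, p(p(b))))), g(e, f(e, p(p(b))))))  →  p(pair(pair(b, g(e, f(e, p(p(b))))), g(e, f(e, p(p(b))))))   [R3 at 1.1.1]
2. p(pair(pair(b, g(e, f(e, p(p(b))))), g(e, f(e, p(p(b))))))  →  p(pair(pair(b, g(e, b)), g(e, f(e, p(p(b))))))   [R3 at 1.1.2.2]
3. p(pair(pair(b, g(e, b)), g(e, f(e, p(p(b))))))  →  p(pair(pair(b, 0), g(e, f(e, p(p(b))))))   [R1 at 1.1.2]
4. p(pair(pair(b, 0), g(e, f(e, p(p(b))))))  →  p(pair(pair(b, 0), g(e, b)))   [R3 at 1.2.2]
5. p(pair(pair(b, 0), g(e, b)))  →  p(pair(pair(b, 0), 0))   [R1 at 1.2]

p(pair(pair(b, 0), 0))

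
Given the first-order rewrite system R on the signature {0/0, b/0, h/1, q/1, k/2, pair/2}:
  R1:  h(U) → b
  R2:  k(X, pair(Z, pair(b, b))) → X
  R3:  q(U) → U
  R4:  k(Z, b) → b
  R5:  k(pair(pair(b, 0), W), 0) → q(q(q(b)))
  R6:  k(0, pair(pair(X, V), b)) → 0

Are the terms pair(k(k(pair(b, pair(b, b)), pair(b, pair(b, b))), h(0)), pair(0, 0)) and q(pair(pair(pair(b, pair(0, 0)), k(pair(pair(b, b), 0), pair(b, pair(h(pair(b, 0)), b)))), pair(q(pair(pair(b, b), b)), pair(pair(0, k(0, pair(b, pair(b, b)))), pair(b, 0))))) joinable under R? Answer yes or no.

no — NF(t₁) = pair(b, pair(0, 0)), NF(t₂) = pair(pair(pair(b, pair(0, 0)), pair(pair(b, b), 0)), pair(pair(pair(b, b), b), pair(pair(0, 0), pair(b, 0))))

Reduce t₁ = pair(k(k(pair(b, pair(b, b)), pair(b, pair(b, b))), h(0)), pair(0, 0)):
1. pair(k(k(pair(b, pair(b, b)), pair(b, pair(b, b))), h(0)), pair(0, 0))  →  pair(k(pair(b, pair(b, b)), h(0)), pair(0, 0))   [R2 at 1.1]
2. pair(k(pair(b, pair(b, b)), h(0)), pair(0, 0))  →  pair(k(pair(b, pair(b, b)), b), pair(0, 0))   [R1 at 1.2]
3. pair(k(pair(b, pair(b, b)), b), pair(0, 0))  →  pair(b, pair(0, 0))   [R4 at 1]

Reduce t₂ = q(pair(pair(pair(b, pair(0, 0)), k(pair(pair(b, b), 0), pair(b, pair(h(pair(b, 0)), b)))), pair(q(pair(pair(b, b), b)), pair(pair(0, k(0, pair(b, pair(b, b)))), pair(b, 0))))):
1. q(pair(pair(pair(b, pair(0, 0)), k(pair(pair(b, b), 0), pair(b, pair(h(pair(b, 0)), b)))), pair(q(pair(pair(b, b), b)), pair(pair(0, k(0, pair(b, pair(b, b)))), pair(b, 0)))))  →  pair(pair(pair(b, pair(0, 0)), k(pair(pair(b, b), 0), pair(b, pair(h(pair(b, 0)), b)))), pair(q(pair(pair(b, b), b)), pair(pair(0, k(0, pair(b, pair(b, b)))), pair(b, 0))))   [R3 at ε]
2. pair(pair(pair(b, pair(0, 0)), k(pair(pair(b, b), 0), pair(b, pair(h(pair(b, 0)), b)))), pair(q(pair(pair(b, b), b)), pair(pair(0, k(0, pair(b, pair(b, b)))), pair(b, 0))))  →  pair(pair(pair(b, pair(0, 0)), k(pair(pair(b, b), 0), pair(b, pair(b, b)))), pair(q(pair(pair(b, b), b)), pair(pair(0, k(0, pair(b, pair(b, b)))), pair(b, 0))))   [R1 at 1.2.2.2.1]
3. pair(pair(pair(b, pair(0, 0)), k(pair(pair(b, b), 0), pair(b, pair(b, b)))), pair(q(pair(pair(b, b), b)), pair(pair(0, k(0, pair(b, pair(b, b)))), pair(b, 0))))  →  pair(pair(pair(b, pair(0, 0)), pair(pair(b, b), 0)), pair(q(pair(pair(b, b), b)), pair(pair(0, k(0, pair(b, pair(b, b)))), pair(b, 0))))   [R2 at 1.2]
4. pair(pair(pair(b, pair(0, 0)), pair(pair(b, b), 0)), pair(q(pair(pair(b, b), b)), pair(pair(0, k(0, pair(b, pair(b, b)))), pair(b, 0))))  →  pair(pair(pair(b, pair(0, 0)), pair(pair(b, b), 0)), pair(pair(pair(b, b), b), pair(pair(0, k(0, pair(b, pair(b, b)))), pair(b, 0))))   [R3 at 2.1]
5. pair(pair(pair(b, pair(0, 0)), pair(pair(b, b), 0)), pair(pair(pair(b, b), b), pair(pair(0, k(0, pair(b, pair(b, b)))), pair(b, 0))))  →  pair(pair(pair(b, pair(0, 0)), pair(pair(b, b), 0)), pair(pair(pair(b, b), b), pair(pair(0, 0), pair(b, 0))))   [R2 at 2.2.1.2]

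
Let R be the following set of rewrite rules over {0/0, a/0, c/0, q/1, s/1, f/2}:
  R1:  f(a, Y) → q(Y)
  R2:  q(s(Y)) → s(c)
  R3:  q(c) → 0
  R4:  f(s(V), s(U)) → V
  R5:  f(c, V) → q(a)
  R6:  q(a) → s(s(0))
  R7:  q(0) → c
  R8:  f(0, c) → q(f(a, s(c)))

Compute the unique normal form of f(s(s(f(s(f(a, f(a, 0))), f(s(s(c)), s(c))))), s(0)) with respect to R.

1. f(s(s(f(s(f(a, f(a, 0))), f(s(s(c)), s(c))))), s(0))  →  s(f(s(f(a, f(a, 0))), f(s(s(c)), s(c))))   [R4 at ε]
2. s(f(s(f(a, f(a, 0))), f(s(s(c)), s(c))))  →  s(f(s(q(f(a, 0))), f(s(s(c)), s(c))))   [R1 at 1.1.1]
3. s(f(s(q(f(a, 0))), f(s(s(c)), s(c))))  →  s(f(s(q(q(0))), f(s(s(c)), s(c))))   [R1 at 1.1.1.1]
4. s(f(s(q(q(0))), f(s(s(c)), s(c))))  →  s(f(s(q(c)), f(s(s(c)), s(c))))   [R7 at 1.1.1.1]
5. s(f(s(q(c)), f(s(s(c)), s(c))))  →  s(f(s(0), f(s(s(c)), s(c))))   [R3 at 1.1.1]
6. s(f(s(0), f(s(s(c)), s(c))))  →  s(f(s(0), s(c)))   [R4 at 1.2]
7. s(f(s(0), s(c)))  →  s(0)   [R4 at 1]

s(0)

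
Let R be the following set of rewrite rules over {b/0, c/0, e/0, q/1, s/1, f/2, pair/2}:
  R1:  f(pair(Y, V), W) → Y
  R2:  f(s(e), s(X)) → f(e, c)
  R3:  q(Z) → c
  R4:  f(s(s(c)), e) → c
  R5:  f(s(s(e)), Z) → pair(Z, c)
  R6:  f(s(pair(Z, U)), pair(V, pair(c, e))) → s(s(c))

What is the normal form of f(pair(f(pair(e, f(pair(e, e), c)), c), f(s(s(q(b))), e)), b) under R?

1. f(pair(f(pair(e, f(pair(e, e), c)), c), f(s(s(q(b))), e)), b)  →  f(pair(e, f(pair(e, e), c)), c)   [R1 at ε]
2. f(pair(e, f(pair(e, e), c)), c)  →  e   [R1 at ε]

e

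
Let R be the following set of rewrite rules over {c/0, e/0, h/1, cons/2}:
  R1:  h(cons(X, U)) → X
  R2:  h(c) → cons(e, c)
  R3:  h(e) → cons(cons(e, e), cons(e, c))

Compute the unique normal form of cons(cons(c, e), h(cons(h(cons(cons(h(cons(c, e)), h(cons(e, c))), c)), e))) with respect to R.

cons(cons(c, e), cons(c, e))

1. cons(cons(c, e), h(cons(h(cons(cons(h(cons(c, e)), h(cons(e, c))), c)), e)))  →  cons(cons(c, e), h(cons(cons(h(cons(c, e)), h(cons(e, c))), c)))   [R1 at 2]
2. cons(cons(c, e), h(cons(cons(h(cons(c, e)), h(cons(e, c))), c)))  →  cons(cons(c, e), cons(h(cons(c, e)), h(cons(e, c))))   [R1 at 2]
3. cons(cons(c, e), cons(h(cons(c, e)), h(cons(e, c))))  →  cons(cons(c, e), cons(c, h(cons(e, c))))   [R1 at 2.1]
4. cons(cons(c, e), cons(c, h(cons(e, c))))  →  cons(cons(c, e), cons(c, e))   [R1 at 2.2]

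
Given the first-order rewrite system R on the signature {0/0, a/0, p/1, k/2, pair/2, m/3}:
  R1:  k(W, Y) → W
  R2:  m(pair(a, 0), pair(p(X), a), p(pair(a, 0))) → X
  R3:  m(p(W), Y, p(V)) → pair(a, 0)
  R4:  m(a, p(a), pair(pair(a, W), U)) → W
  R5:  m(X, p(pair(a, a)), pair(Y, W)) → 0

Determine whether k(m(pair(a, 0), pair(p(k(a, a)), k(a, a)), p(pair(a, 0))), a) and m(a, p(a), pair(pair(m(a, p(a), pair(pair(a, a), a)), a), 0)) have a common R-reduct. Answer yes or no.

Reduce t₁ = k(m(pair(a, 0), pair(p(k(a, a)), k(a, a)), p(pair(a, 0))), a):
1. k(m(pair(a, 0), pair(p(k(a, a)), k(a, a)), p(pair(a, 0))), a)  →  m(pair(a, 0), pair(p(k(a, a)), k(a, a)), p(pair(a, 0)))   [R1 at ε]
2. m(pair(a, 0), pair(p(k(a, a)), k(a, a)), p(pair(a, 0)))  →  m(pair(a, 0), pair(p(a), k(a, a)), p(pair(a, 0)))   [R1 at 2.1.1]
3. m(pair(a, 0), pair(p(a), k(a, a)), p(pair(a, 0)))  →  m(pair(a, 0), pair(p(a), a), p(pair(a, 0)))   [R1 at 2.2]
4. m(pair(a, 0), pair(p(a), a), p(pair(a, 0)))  →  a   [R2 at ε]

Reduce t₂ = m(a, p(a), pair(pair(m(a, p(a), pair(pair(a, a), a)), a), 0)):
1. m(a, p(a), pair(pair(m(a, p(a), pair(pair(a, a), a)), a), 0))  →  m(a, p(a), pair(pair(a, a), 0))   [R4 at 3.1.1]
2. m(a, p(a), pair(pair(a, a), 0))  →  a   [R4 at ε]

yes — NF(t₁) = a, NF(t₂) = a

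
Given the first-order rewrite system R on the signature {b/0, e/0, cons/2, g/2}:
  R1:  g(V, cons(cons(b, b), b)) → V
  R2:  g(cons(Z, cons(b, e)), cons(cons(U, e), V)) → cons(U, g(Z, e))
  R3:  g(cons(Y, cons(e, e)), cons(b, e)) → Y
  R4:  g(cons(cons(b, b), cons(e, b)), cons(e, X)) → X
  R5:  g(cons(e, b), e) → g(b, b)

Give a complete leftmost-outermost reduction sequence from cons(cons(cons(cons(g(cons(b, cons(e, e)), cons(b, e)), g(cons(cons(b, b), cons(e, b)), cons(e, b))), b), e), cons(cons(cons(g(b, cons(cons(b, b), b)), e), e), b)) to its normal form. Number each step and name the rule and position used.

cons(cons(cons(cons(b, b), b), e), cons(cons(cons(b, e), e), b))

1. cons(cons(cons(cons(g(cons(b, cons(e, e)), cons(b, e)), g(cons(cons(b, b), cons(e, b)), cons(e, b))), b), e), cons(cons(cons(g(b, cons(cons(b, b), b)), e), e), b))  →  cons(cons(cons(cons(b, g(cons(cons(b, b), cons(e, b)), cons(e, b))), b), e), cons(cons(cons(g(b, cons(cons(b, b), b)), e), e), b))   [R3 at 1.1.1.1]
2. cons(cons(cons(cons(b, g(cons(cons(b, b), cons(e, b)), cons(e, b))), b), e), cons(cons(cons(g(b, cons(cons(b, b), b)), e), e), b))  →  cons(cons(cons(cons(b, b), b), e), cons(cons(cons(g(b, cons(cons(b, b), b)), e), e), b))   [R4 at 1.1.1.2]
3. cons(cons(cons(cons(b, b), b), e), cons(cons(cons(g(b, cons(cons(b, b), b)), e), e), b))  →  cons(cons(cons(cons(b, b), b), e), cons(cons(cons(b, e), e), b))   [R1 at 2.1.1.1]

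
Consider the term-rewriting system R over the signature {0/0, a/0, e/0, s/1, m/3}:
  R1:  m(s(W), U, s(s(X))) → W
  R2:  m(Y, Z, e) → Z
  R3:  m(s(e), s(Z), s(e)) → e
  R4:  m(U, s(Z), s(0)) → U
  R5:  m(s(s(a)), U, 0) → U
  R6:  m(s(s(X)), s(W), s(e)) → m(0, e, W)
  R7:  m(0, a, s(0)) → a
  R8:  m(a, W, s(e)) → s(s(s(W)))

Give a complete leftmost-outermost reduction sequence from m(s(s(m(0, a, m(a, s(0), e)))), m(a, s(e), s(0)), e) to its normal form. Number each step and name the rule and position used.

a

1. m(s(s(m(0, a, m(a, s(0), e)))), m(a, s(e), s(0)), e)  →  m(a, s(e), s(0))   [R2 at ε]
2. m(a, s(e), s(0))  →  a   [R4 at ε]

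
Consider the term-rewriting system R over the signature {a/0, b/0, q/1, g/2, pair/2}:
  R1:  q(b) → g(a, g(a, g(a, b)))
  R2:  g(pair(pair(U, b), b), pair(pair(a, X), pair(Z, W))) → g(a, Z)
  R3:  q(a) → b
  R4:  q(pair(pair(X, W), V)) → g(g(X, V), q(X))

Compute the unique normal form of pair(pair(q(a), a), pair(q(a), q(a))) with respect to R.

pair(pair(b, a), pair(b, b))

1. pair(pair(q(a), a), pair(q(a), q(a)))  →  pair(pair(b, a), pair(q(a), q(a)))   [R3 at 1.1]
2. pair(pair(b, a), pair(q(a), q(a)))  →  pair(pair(b, a), pair(b, q(a)))   [R3 at 2.1]
3. pair(pair(b, a), pair(b, q(a)))  →  pair(pair(b, a), pair(b, b))   [R3 at 2.2]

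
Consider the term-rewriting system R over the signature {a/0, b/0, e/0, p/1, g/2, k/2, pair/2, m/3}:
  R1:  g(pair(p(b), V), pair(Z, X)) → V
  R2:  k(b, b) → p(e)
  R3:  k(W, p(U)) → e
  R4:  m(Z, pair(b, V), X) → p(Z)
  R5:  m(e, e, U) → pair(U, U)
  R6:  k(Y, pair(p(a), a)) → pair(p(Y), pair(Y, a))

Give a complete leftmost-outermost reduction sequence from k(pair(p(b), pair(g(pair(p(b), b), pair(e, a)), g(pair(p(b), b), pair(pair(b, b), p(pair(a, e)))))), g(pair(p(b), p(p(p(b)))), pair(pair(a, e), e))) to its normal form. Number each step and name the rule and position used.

e

1. k(pair(p(b), pair(g(pair(p(b), b), pair(e, a)), g(pair(p(b), b), pair(pair(b, b), p(pair(a, e)))))), g(pair(p(b), p(p(p(b)))), pair(pair(a, e), e)))  →  k(pair(p(b), pair(b, g(pair(p(b), b), pair(pair(b, b), p(pair(a, e)))))), g(pair(p(b), p(p(p(b)))), pair(pair(a, e), e)))   [R1 at 1.2.1]
2. k(pair(p(b), pair(b, g(pair(p(b), b), pair(pair(b, b), p(pair(a, e)))))), g(pair(p(b), p(p(p(b)))), pair(pair(a, e), e)))  →  k(pair(p(b), pair(b, b)), g(pair(p(b), p(p(p(b)))), pair(pair(a, e), e)))   [R1 at 1.2.2]
3. k(pair(p(b), pair(b, b)), g(pair(p(b), p(p(p(b)))), pair(pair(a, e), e)))  →  k(pair(p(b), pair(b, b)), p(p(p(b))))   [R1 at 2]
4. k(pair(p(b), pair(b, b)), p(p(p(b))))  →  e   [R3 at ε]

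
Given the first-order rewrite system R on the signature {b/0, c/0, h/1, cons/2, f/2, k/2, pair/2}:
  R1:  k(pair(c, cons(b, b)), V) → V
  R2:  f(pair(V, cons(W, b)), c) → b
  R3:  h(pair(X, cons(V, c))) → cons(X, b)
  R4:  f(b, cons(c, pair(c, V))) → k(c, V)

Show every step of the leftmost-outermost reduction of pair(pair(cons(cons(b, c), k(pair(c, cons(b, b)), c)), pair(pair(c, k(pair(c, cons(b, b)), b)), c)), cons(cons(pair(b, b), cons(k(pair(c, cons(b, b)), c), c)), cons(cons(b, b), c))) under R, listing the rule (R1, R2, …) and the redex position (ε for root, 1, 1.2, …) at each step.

pair(pair(cons(cons(b, c), c), pair(pair(c, b), c)), cons(cons(pair(b, b), cons(c, c)), cons(cons(b, b), c)))

1. pair(pair(cons(cons(b, c), k(pair(c, cons(b, b)), c)), pair(pair(c, k(pair(c, cons(b, b)), b)), c)), cons(cons(pair(b, b), cons(k(pair(c, cons(b, b)), c), c)), cons(cons(b, b), c)))  →  pair(pair(cons(cons(b, c), c), pair(pair(c, k(pair(c, cons(b, b)), b)), c)), cons(cons(pair(b, b), cons(k(pair(c, cons(b, b)), c), c)), cons(cons(b, b), c)))   [R1 at 1.1.2]
2. pair(pair(cons(cons(b, c), c), pair(pair(c, k(pair(c, cons(b, b)), b)), c)), cons(cons(pair(b, b), cons(k(pair(c, cons(b, b)), c), c)), cons(cons(b, b), c)))  →  pair(pair(cons(cons(b, c), c), pair(pair(c, b), c)), cons(cons(pair(b, b), cons(k(pair(c, cons(b, b)), c), c)), cons(cons(b, b), c)))   [R1 at 1.2.1.2]
3. pair(pair(cons(cons(b, c), c), pair(pair(c, b), c)), cons(cons(pair(b, b), cons(k(pair(c, cons(b, b)), c), c)), cons(cons(b, b), c)))  →  pair(pair(cons(cons(b, c), c), pair(pair(c, b), c)), cons(cons(pair(b, b), cons(c, c)), cons(cons(b, b), c)))   [R1 at 2.1.2.1]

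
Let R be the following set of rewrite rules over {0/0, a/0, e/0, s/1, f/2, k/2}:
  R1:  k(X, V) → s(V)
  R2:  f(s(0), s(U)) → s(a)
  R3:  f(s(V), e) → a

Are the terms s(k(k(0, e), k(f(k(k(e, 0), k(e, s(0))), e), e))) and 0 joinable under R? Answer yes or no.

no — NF(t₁) = s(s(s(e))), NF(t₂) = 0

Reduce t₁ = s(k(k(0, e), k(f(k(k(e, 0), k(e, s(0))), e), e))):
1. s(k(k(0, e), k(f(k(k(e, 0), k(e, s(0))), e), e)))  →  s(s(k(f(k(k(e, 0), k(e, s(0))), e), e)))   [R1 at 1]
2. s(s(k(f(k(k(e, 0), k(e, s(0))), e), e)))  →  s(s(s(e)))   [R1 at 1.1]

Reduce t₂ = 0:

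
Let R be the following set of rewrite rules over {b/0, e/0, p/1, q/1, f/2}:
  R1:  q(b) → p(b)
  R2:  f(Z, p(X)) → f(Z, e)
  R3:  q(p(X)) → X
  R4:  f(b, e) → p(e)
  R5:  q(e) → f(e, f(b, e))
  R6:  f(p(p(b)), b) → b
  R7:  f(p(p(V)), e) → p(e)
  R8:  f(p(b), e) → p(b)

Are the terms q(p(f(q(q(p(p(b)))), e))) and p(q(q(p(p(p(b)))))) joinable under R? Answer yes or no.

Reduce t₁ = q(p(f(q(q(p(p(b)))), e))):
1. q(p(f(q(q(p(p(b)))), e)))  →  f(q(q(p(p(b)))), e)   [R3 at ε]
2. f(q(q(p(p(b)))), e)  →  f(q(p(b)), e)   [R3 at 1.1]
3. f(q(p(b)), e)  →  f(b, e)   [R3 at 1]
4. f(b, e)  →  p(e)   [R4 at ε]

Reduce t₂ = p(q(q(p(p(p(b)))))):
1. p(q(q(p(p(p(b))))))  →  p(q(p(p(b))))   [R3 at 1.1]
2. p(q(p(p(b))))  →  p(p(b))   [R3 at 1]

no — NF(t₁) = p(e), NF(t₂) = p(p(b))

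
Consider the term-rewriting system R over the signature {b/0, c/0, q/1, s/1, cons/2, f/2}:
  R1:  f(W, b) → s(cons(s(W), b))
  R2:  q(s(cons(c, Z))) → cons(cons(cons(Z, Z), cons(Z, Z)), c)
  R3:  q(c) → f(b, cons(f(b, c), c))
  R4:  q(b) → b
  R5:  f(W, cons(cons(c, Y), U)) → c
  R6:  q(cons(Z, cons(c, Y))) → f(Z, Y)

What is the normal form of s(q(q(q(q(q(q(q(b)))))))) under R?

1. s(q(q(q(q(q(q(q(b))))))))  →  s(q(q(q(q(q(q(b)))))))   [R4 at 1.1.1.1.1.1.1]
2. s(q(q(q(q(q(q(b)))))))  →  s(q(q(q(q(q(b))))))   [R4 at 1.1.1.1.1.1]
3. s(q(q(q(q(q(b))))))  →  s(q(q(q(q(b)))))   [R4 at 1.1.1.1.1]
4. s(q(q(q(q(b)))))  →  s(q(q(q(b))))   [R4 at 1.1.1.1]
5. s(q(q(q(b))))  →  s(q(q(b)))   [R4 at 1.1.1]
6. s(q(q(b)))  →  s(q(b))   [R4 at 1.1]
7. s(q(b))  →  s(b)   [R4 at 1]

s(b)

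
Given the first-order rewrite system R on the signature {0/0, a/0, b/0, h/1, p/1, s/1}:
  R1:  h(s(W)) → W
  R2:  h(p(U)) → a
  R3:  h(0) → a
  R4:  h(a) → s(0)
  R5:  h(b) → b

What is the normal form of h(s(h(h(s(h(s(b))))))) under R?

1. h(s(h(h(s(h(s(b)))))))  →  h(h(s(h(s(b)))))   [R1 at ε]
2. h(h(s(h(s(b)))))  →  h(h(s(b)))   [R1 at 1]
3. h(h(s(b)))  →  h(b)   [R1 at 1]
4. h(b)  →  b   [R5 at ε]

b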